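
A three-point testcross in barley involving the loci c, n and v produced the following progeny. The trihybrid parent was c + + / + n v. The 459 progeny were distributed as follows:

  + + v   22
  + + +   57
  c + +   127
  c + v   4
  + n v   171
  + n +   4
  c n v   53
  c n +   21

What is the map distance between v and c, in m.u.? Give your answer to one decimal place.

25.7 m.u.

The two rarest classes, c + v and + n +, are the double crossovers. Comparing them with the parentals, only the v allele has switched, so v is the middle locus and the order is c – v – n.
Crossovers in the c–v interval produce the single-crossover classes + + + and c n v (57 + 53 = 110) plus the double crossovers (8).
RF(c–v) = (110 + 8) / 459 = 118/459 = 0.2571 → 25.7 m.u.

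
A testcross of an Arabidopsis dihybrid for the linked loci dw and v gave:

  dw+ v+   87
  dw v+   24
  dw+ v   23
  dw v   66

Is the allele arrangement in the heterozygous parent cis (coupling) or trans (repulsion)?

The two most frequent classes are dw+ v+ (87) and dw v (66); these are the parental (non-recombinant) types.
So the F1 carried dw+ v+ on one chromosome and dw v on the other — the recessive alleles are on the same chromosome (cis / coupling).

cis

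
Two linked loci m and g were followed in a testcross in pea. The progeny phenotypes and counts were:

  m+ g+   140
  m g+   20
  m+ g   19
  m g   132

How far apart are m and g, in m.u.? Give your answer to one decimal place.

12.5 m.u.

The two most frequent classes, m+ g+ (140) and m g (132), are the parental types, so the F1 was m+ g+ / m g.
The recombinant classes are m+ g and m g+: 19 + 20 = 39.
Recombination frequency = 39/311 = 0.1254 ≈ 12.5%, i.e. 12.5 m.u.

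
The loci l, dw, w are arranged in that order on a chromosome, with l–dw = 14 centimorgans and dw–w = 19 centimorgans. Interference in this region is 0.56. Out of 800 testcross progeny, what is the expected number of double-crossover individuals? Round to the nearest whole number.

Map distances give recombination frequencies of 0.140 and 0.190 for the two intervals.
With interference 0.56 (so coincidence = 0.44), expected double-crossover frequency = 0.140 × 0.190 × 0.44 = 0.01170.
Expected number = 0.01170 × 800 = 9.36 ≈ 9.

9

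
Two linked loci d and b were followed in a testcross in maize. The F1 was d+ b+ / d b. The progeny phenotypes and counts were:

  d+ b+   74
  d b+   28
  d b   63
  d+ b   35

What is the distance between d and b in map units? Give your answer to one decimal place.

The recombinant classes are d+ b and d b+: 35 + 28 = 63.
Recombination frequency = 63/200 = 0.3150 ≈ 31.5%, i.e. 31.5 map units.

31.5 map units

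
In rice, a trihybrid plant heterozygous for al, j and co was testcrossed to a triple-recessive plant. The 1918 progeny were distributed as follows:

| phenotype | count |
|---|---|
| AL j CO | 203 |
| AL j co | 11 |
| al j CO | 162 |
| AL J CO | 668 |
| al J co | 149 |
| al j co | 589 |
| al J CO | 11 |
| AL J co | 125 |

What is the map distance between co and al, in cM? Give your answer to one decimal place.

The two most frequent reciprocal classes, AL J CO and al j co, are the parental types, so the F1 was AL J CO / al j co.
The two rarest classes, al J CO and AL j co, are the double crossovers. Comparing them with the parentals, only the al allele has switched, so al is the middle locus and the order is co – al – j.
Crossovers in the co–al interval produce the single-crossover classes AL J co and al j CO (125 + 162 = 287) plus the double crossovers (22).
RF(co–al) = (287 + 22) / 1918 = 309/1918 = 0.1611 → 16.1 cM.

16.1 cM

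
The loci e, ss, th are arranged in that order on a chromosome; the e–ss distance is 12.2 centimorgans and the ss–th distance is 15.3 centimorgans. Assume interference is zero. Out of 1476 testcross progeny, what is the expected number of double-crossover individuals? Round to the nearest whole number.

Map distances give recombination frequencies of 0.122 and 0.153 for the two intervals.
With no interference, expected double-crossover frequency = 0.122 × 0.153 = 0.01867.
Expected number = 0.01867 × 1476 = 27.55 ≈ 28.

28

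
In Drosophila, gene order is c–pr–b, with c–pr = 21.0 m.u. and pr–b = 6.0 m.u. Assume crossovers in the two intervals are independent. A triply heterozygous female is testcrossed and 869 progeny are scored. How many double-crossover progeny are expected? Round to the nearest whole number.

Map distances give recombination frequencies of 0.210 and 0.060 for the two intervals.
With no interference, expected double-crossover frequency = 0.210 × 0.060 = 0.01260.
Expected number = 0.01260 × 869 = 10.95 ≈ 11.

11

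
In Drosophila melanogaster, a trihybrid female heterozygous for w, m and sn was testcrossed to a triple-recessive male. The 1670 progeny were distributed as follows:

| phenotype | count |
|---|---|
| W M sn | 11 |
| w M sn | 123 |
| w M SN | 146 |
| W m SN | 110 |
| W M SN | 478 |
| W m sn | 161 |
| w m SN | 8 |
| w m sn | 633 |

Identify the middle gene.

sn

The two most frequent reciprocal classes, W M SN and w m sn, are the parental types, so the F1 was W M SN / w m sn.
The two rarest classes, W M sn and w m SN, are the double crossovers. Comparing them with the parentals, only the sn allele has switched, so sn is the middle locus and the order is w – sn – m.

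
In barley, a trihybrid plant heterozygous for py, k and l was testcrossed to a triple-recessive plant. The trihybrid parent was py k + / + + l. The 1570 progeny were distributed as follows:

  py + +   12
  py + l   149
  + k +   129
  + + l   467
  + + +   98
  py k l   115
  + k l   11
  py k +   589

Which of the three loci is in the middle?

The two rarest classes, py + + and + k l, are the double crossovers. Comparing them with the parentals, only the k allele has switched, so k is the middle locus and the order is l – k – py.

k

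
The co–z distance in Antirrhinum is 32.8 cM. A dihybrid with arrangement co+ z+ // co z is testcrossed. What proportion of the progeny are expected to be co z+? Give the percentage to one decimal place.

A map distance of 32.8 cM corresponds to a recombination frequency of 0.328.
The F1 is co+ z+ / co z, so co z+ is a recombinant gamete class with expected frequency r/2 = 0.328/2 = 0.1640.
That is 0.1640 = 16.4% of the progeny.

16.4%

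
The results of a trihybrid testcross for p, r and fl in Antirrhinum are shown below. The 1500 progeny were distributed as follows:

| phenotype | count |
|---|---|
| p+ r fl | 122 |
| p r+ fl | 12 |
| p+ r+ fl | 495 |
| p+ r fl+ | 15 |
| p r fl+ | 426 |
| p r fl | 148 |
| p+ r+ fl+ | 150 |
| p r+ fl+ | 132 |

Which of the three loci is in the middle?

The two most frequent reciprocal classes, p r fl+ and p+ r+ fl, are the parental types, so the F1 was p r fl+ / p+ r+ fl.
The two rarest classes, p+ r fl+ and p r+ fl, are the double crossovers. Comparing them with the parentals, only the p allele has switched, so p is the middle locus and the order is fl – p – r.

p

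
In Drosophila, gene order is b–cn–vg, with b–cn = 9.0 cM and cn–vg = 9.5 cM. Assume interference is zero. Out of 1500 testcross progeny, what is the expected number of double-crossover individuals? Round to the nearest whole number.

13

Map distances give recombination frequencies of 0.090 and 0.095 for the two intervals.
With no interference, expected double-crossover frequency = 0.090 × 0.095 = 0.00855.
Expected number = 0.00855 × 1500 = 12.83 ≈ 13.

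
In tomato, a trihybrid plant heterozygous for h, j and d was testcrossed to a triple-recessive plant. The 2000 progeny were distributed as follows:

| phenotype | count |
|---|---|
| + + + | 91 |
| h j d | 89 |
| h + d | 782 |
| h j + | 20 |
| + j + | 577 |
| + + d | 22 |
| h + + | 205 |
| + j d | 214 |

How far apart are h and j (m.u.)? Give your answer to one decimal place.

11.1 m.u.

The two most frequent reciprocal classes, + j + and h + d, are the parental types, so the F1 was + j + / h + d.
The two rarest classes, h j + and + + d, are the double crossovers. Comparing them with the parentals, only the h allele has switched, so h is the middle locus and the order is j – h – d.
Crossovers in the j–h interval produce the single-crossover classes + + + and h j d (91 + 89 = 180) plus the double crossovers (42).
RF(j–h) = (180 + 42) / 2000 = 222/2000 = 0.1110 → 11.1 m.u.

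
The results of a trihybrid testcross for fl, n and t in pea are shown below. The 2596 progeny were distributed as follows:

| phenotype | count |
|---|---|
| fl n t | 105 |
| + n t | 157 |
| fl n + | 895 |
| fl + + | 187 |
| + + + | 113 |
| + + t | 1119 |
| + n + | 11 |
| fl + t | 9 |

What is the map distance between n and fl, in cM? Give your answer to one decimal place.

The two most frequent reciprocal classes, + + t and fl n +, are the parental types, so the F1 was + + t / fl n +.
The two rarest classes, fl + t and + n +, are the double crossovers. Comparing them with the parentals, only the fl allele has switched, so fl is the middle locus and the order is n – fl – t.
Crossovers in the n–fl interval produce the single-crossover classes + n t and fl + + (157 + 187 = 344) plus the double crossovers (20).
RF(n–fl) = (344 + 20) / 2596 = 364/2596 = 0.1402 → 14.0 cM.

14.0 cM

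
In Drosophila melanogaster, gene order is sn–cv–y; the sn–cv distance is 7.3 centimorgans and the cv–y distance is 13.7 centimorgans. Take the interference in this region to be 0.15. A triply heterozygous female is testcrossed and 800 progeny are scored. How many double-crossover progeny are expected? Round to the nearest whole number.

Map distances give recombination frequencies of 0.073 and 0.137 for the two intervals.
With interference 0.15 (so coincidence = 0.85), expected double-crossover frequency = 0.073 × 0.137 × 0.85 = 0.00850.
Expected number = 0.00850 × 800 = 6.80 ≈ 7.

7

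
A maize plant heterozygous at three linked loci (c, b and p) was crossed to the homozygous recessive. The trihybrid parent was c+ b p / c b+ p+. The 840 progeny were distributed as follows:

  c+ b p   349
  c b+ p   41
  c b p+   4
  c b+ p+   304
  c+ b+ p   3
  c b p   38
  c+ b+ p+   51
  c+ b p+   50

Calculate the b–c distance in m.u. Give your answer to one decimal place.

The two rarest classes, c+ b+ p and c b p+, are the double crossovers. Comparing them with the parentals, only the b allele has switched, so b is the middle locus and the order is p – b – c.
Crossovers in the b–c interval produce the single-crossover classes c b p and c+ b+ p+ (38 + 51 = 89) plus the double crossovers (7).
RF(b–c) = (89 + 7) / 840 = 96/840 = 0.1143 → 11.4 m.u.

11.4 m.u.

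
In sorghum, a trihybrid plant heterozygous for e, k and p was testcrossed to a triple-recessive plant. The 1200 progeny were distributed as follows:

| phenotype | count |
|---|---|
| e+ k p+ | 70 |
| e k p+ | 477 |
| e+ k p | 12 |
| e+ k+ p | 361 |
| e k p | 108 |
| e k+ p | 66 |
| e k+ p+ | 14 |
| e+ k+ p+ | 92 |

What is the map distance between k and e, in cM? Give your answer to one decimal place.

The two most frequent reciprocal classes, e k p+ and e+ k+ p, are the parental types, so the F1 was e k p+ / e+ k+ p.
The two rarest classes, e k+ p+ and e+ k p, are the double crossovers. Comparing them with the parentals, only the k allele has switched, so k is the middle locus and the order is p – k – e.
Crossovers in the k–e interval produce the single-crossover classes e+ k p+ and e k+ p (70 + 66 = 136) plus the double crossovers (26).
RF(k–e) = (136 + 26) / 1200 = 162/1200 = 0.1350 → 13.5 cM.

13.5 cM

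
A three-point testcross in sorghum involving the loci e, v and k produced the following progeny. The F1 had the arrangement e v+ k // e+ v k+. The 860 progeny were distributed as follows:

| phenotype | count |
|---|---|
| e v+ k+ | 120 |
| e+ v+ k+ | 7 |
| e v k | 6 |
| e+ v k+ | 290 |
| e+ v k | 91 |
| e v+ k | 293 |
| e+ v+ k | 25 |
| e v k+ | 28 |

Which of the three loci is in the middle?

v

The two rarest classes, e v k and e+ v+ k+, are the double crossovers. Comparing them with the parentals, only the v allele has switched, so v is the middle locus and the order is k – v – e.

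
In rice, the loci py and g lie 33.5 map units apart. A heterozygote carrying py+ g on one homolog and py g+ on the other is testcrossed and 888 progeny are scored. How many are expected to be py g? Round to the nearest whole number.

149

A map distance of 33.5 map units corresponds to a recombination frequency of 0.335.
The F1 is py+ g / py g+, so py g is a recombinant gamete class with expected frequency r/2 = 0.335/2 = 0.1675.
Expected number = 0.1675 × 888 = 148.74 ≈ 149.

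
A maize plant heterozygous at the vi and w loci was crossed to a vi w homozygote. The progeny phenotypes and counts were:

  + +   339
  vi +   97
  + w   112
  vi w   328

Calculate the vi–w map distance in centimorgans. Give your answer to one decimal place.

23.9 centimorgans

The two most frequent classes, + + (339) and vi w (328), are the parental types, so the F1 was + + / vi w.
The recombinant classes are + w and vi +: 112 + 97 = 209.
Recombination frequency = 209/876 = 0.2386 ≈ 23.9%, i.e. 23.9 centimorgans.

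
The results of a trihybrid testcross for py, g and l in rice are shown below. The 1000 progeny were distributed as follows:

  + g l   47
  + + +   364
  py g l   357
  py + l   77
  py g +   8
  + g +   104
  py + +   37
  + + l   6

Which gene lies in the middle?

The two most frequent reciprocal classes, + + + and py g l, are the parental types, so the F1 was + + + / py g l.
The two rarest classes, + + l and py g +, are the double crossovers. Comparing them with the parentals, only the l allele has switched, so l is the middle locus and the order is py – l – g.

l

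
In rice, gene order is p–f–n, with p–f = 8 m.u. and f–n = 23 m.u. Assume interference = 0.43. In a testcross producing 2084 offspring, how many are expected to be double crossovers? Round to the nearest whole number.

Map distances give recombination frequencies of 0.080 and 0.230 for the two intervals.
With interference 0.43 (so coincidence = 0.57), expected double-crossover frequency = 0.080 × 0.230 × 0.57 = 0.01049.
Expected number = 0.01049 × 2084 = 21.86 ≈ 22.

22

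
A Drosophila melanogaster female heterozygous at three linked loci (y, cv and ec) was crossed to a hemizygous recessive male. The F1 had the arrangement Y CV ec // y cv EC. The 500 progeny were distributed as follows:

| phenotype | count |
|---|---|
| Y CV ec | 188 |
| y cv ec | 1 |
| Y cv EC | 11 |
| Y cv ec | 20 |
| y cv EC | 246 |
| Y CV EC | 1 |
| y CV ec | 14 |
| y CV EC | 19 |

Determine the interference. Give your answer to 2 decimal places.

0.10

The two rarest classes, Y CV EC and y cv ec, are the double crossovers. Comparing them with the parentals, only the ec allele has switched, so ec is the middle locus and the order is y – ec – cv.
y–ec: (25 + 2)/500 = 0.0540; ec–cv: (39 + 2)/500 = 0.0820.
Expected DCO frequency = 0.0540 × 0.0820 ≈ 0.00443; observed = 2/500 ≈ 0.00400.
Coefficient of coincidence = 0.00400/0.00443 ≈ 0.90; interference = 1 − 0.90 = 0.10.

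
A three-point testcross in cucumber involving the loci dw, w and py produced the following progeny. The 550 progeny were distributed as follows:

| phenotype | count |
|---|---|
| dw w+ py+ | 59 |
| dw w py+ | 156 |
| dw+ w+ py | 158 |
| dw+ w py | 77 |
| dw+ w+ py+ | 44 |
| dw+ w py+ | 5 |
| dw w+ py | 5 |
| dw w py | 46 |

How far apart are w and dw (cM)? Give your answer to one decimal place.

The two most frequent reciprocal classes, dw w py+ and dw+ w+ py, are the parental types, so the F1 was dw w py+ / dw+ w+ py.
The two rarest classes, dw+ w py+ and dw w+ py, are the double crossovers. Comparing them with the parentals, only the dw allele has switched, so dw is the middle locus and the order is py – dw – w.
Crossovers in the dw–w interval produce the single-crossover classes dw w+ py+ and dw+ w py (59 + 77 = 136) plus the double crossovers (10).
RF(dw–w) = (136 + 10) / 550 = 146/550 = 0.2655 → 26.5 cM.

26.5 cM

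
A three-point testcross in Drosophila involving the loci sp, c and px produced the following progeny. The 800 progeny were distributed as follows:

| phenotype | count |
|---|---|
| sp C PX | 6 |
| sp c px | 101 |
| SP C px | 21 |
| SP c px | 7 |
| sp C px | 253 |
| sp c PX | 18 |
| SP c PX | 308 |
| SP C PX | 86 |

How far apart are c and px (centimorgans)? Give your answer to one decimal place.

The two most frequent reciprocal classes, SP c PX and sp C px, are the parental types, so the F1 was SP c PX / sp C px.
The two rarest classes, SP c px and sp C PX, are the double crossovers. Comparing them with the parentals, only the px allele has switched, so px is the middle locus and the order is sp – px – c.
Crossovers in the px–c interval produce the single-crossover classes SP C PX and sp c px (86 + 101 = 187) plus the double crossovers (13).
RF(px–c) = (187 + 13) / 800 = 200/800 = 0.2500 → 25.0 centimorgans.

25.0 centimorgans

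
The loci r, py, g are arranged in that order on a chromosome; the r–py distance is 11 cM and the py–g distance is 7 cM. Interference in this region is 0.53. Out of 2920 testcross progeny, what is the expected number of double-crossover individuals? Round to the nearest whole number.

Map distances give recombination frequencies of 0.110 and 0.070 for the two intervals.
With interference 0.53 (so coincidence = 0.47), expected double-crossover frequency = 0.110 × 0.070 × 0.47 = 0.00362.
Expected number = 0.00362 × 2920 = 10.57 ≈ 11.

11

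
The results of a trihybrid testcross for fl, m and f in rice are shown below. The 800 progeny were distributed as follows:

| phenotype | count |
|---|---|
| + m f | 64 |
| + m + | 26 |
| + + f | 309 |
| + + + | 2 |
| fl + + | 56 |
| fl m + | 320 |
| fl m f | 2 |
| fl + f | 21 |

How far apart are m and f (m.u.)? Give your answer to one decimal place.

15.5 m.u.

The two most frequent reciprocal classes, fl m + and + + f, are the parental types, so the F1 was fl m + / + + f.
The two rarest classes, fl m f and + + +, are the double crossovers. Comparing them with the parentals, only the f allele has switched, so f is the middle locus and the order is fl – f – m.
Crossovers in the f–m interval produce the single-crossover classes fl + + and + m f (56 + 64 = 120) plus the double crossovers (4).
RF(f–m) = (120 + 4) / 800 = 124/800 = 0.1550 → 15.5 m.u.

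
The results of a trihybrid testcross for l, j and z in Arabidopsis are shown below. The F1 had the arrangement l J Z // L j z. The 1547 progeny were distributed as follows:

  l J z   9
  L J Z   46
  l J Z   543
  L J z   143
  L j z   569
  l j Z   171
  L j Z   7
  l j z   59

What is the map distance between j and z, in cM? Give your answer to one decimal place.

21.3 cM

The two rarest classes, l J z and L j Z, are the double crossovers. Comparing them with the parentals, only the z allele has switched, so z is the middle locus and the order is j – z – l.
Crossovers in the j–z interval produce the single-crossover classes l j Z and L J z (171 + 143 = 314) plus the double crossovers (16).
RF(j–z) = (314 + 16) / 1547 = 330/1547 = 0.2133 → 21.3 cM.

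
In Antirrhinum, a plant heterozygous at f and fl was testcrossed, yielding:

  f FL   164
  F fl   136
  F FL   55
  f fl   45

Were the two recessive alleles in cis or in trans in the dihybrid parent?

trans

The two most frequent classes are F fl (136) and f FL (164); these are the parental (non-recombinant) types.
So the F1 carried F fl on one chromosome and f FL on the other — the recessive alleles are on opposite chromosomes (trans / repulsion).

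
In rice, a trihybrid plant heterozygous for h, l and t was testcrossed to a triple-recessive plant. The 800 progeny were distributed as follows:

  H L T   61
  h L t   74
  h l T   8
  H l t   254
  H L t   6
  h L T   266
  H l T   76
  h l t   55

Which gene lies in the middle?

The two most frequent reciprocal classes, h L T and H l t, are the parental types, so the F1 was h L T / H l t.
The two rarest classes, h l T and H L t, are the double crossovers. Comparing them with the parentals, only the l allele has switched, so l is the middle locus and the order is h – l – t.

l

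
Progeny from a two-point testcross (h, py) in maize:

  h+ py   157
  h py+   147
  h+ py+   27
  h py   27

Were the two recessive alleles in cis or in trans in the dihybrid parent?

trans

The two most frequent classes are h+ py (157) and h py+ (147); these are the parental (non-recombinant) types.
So the F1 carried h+ py on one chromosome and h py+ on the other — the recessive alleles are on opposite chromosomes (trans / repulsion).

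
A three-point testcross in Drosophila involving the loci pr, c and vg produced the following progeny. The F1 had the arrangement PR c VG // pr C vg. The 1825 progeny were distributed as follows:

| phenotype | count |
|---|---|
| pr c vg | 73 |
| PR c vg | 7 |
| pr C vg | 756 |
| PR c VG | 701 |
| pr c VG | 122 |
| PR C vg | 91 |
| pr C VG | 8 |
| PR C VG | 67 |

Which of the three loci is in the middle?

vg

The two rarest classes, PR c vg and pr C VG, are the double crossovers. Comparing them with the parentals, only the vg allele has switched, so vg is the middle locus and the order is pr – vg – c.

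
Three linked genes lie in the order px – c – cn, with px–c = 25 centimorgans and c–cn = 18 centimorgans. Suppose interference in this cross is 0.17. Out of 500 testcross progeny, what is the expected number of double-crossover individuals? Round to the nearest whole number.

19

Map distances give recombination frequencies of 0.250 and 0.180 for the two intervals.
With interference 0.17 (so coincidence = 0.83), expected double-crossover frequency = 0.250 × 0.180 × 0.83 = 0.03735.
Expected number = 0.03735 × 500 = 18.67 ≈ 19.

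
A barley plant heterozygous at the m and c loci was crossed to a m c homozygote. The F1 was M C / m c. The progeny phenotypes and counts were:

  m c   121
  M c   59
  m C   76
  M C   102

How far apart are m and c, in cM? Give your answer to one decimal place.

The recombinant classes are M c and m C: 59 + 76 = 135.
Recombination frequency = 135/358 = 0.3771 ≈ 37.7%, i.e. 37.7 cM.

37.7 cM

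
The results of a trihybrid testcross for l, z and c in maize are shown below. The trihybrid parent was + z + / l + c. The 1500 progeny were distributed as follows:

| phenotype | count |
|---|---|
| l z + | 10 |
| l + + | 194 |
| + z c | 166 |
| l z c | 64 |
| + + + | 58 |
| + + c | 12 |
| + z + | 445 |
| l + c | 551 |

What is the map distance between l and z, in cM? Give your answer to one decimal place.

The two rarest classes, l z + and + + c, are the double crossovers. Comparing them with the parentals, only the l allele has switched, so l is the middle locus and the order is z – l – c.
Crossovers in the z–l interval produce the single-crossover classes + + + and l z c (58 + 64 = 122) plus the double crossovers (22).
RF(z–l) = (122 + 22) / 1500 = 144/1500 = 0.0960 → 9.6 cM.

9.6 cM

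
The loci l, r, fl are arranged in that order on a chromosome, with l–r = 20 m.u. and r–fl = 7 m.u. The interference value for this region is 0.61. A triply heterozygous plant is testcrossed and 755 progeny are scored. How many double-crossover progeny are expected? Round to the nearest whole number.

Map distances give recombination frequencies of 0.200 and 0.070 for the two intervals.
With interference 0.61 (so coincidence = 0.39), expected double-crossover frequency = 0.200 × 0.070 × 0.39 = 0.00546.
Expected number = 0.00546 × 755 = 4.12 ≈ 4.

4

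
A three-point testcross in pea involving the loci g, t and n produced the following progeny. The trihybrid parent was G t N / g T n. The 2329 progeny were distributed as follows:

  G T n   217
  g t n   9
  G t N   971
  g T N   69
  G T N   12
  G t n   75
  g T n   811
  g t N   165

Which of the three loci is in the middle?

t

The two rarest classes, G T N and g t n, are the double crossovers. Comparing them with the parentals, only the t allele has switched, so t is the middle locus and the order is g – t – n.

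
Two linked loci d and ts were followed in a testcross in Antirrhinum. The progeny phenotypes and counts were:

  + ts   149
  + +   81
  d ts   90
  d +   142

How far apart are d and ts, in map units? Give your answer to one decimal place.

37.0 map units

The two most frequent classes, + ts (149) and d + (142), are the parental types, so the F1 was + ts / d +.
The recombinant classes are + + and d ts: 81 + 90 = 171.
Recombination frequency = 171/462 = 0.3701 ≈ 37.0%, i.e. 37.0 map units.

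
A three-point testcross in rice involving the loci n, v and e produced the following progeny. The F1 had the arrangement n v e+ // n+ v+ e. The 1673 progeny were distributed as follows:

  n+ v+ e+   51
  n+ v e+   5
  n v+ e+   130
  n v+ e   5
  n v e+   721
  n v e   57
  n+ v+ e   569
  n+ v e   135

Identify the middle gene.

The two rarest classes, n+ v e+ and n v+ e, are the double crossovers. Comparing them with the parentals, only the n allele has switched, so n is the middle locus and the order is v – n – e.

n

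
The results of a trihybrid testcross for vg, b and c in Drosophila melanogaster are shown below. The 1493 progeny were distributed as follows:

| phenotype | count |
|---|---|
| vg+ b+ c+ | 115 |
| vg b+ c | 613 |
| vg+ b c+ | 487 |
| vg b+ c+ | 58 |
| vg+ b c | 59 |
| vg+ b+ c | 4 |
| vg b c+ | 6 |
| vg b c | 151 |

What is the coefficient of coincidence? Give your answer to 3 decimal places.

0.426

The two most frequent reciprocal classes, vg+ b c+ and vg b+ c, are the parental types, so the F1 was vg+ b c+ / vg b+ c.
The two rarest classes, vg b c+ and vg+ b+ c, are the double crossovers. Comparing them with the parentals, only the vg allele has switched, so vg is the middle locus and the order is c – vg – b.
c–vg: (117 + 10)/1493 = 0.0851; vg–b: (266 + 10)/1493 = 0.1849.
Expected DCO frequency = 0.0851 × 0.1849 ≈ 0.01573; observed = 10/1493 ≈ 0.00670.
Coefficient of coincidence = 0.00670/0.01573 ≈ 0.426.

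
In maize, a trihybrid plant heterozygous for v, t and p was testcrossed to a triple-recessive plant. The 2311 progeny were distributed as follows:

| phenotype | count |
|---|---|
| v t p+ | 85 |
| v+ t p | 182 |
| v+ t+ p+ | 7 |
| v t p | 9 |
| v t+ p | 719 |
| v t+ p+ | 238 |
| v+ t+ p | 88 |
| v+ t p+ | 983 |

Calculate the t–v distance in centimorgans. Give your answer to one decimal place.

The two most frequent reciprocal classes, v t+ p and v+ t p+, are the parental types, so the F1 was v t+ p / v+ t p+.
The two rarest classes, v t p and v+ t+ p+, are the double crossovers. Comparing them with the parentals, only the t allele has switched, so t is the middle locus and the order is p – t – v.
Crossovers in the t–v interval produce the single-crossover classes v+ t+ p and v t p+ (88 + 85 = 173) plus the double crossovers (16).
RF(t–v) = (173 + 16) / 2311 = 189/2311 = 0.0818 → 8.2 centimorgans.

8.2 centimorgans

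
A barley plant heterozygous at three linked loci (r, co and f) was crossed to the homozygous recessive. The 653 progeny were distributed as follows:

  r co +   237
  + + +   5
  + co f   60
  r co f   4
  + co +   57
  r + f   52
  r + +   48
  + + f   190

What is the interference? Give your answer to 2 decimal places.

The two most frequent reciprocal classes, + + f and r co +, are the parental types, so the F1 was + + f / r co +.
The two rarest classes, + + + and r co f, are the double crossovers. Comparing them with the parentals, only the f allele has switched, so f is the middle locus and the order is co – f – r.
co–f: (108 + 9)/653 = 0.1792; f–r: (109 + 9)/653 = 0.1807.
Expected DCO frequency = 0.1792 × 0.1807 ≈ 0.03238; observed = 9/653 ≈ 0.01378.
Coefficient of coincidence = 0.01378/0.03238 ≈ 0.43; interference = 1 − 0.43 = 0.57.

0.57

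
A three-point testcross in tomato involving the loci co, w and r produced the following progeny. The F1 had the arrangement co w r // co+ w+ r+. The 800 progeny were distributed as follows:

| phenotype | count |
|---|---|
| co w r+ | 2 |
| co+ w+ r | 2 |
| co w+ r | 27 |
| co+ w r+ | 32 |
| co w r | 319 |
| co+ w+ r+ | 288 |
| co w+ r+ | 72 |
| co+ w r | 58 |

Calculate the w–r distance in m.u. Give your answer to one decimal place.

The two rarest classes, co w r+ and co+ w+ r, are the double crossovers. Comparing them with the parentals, only the r allele has switched, so r is the middle locus and the order is co – r – w.
Crossovers in the r–w interval produce the single-crossover classes co w+ r and co+ w r+ (27 + 32 = 59) plus the double crossovers (4).
RF(r–w) = (59 + 4) / 800 = 63/800 = 0.0788 → 7.9 m.u.

7.9 m.u.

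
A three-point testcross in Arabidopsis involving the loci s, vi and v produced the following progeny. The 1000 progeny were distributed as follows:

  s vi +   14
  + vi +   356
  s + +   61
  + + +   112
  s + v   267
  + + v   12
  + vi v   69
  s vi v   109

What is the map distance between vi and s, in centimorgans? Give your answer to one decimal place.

24.7 centimorgans

The two most frequent reciprocal classes, s + v and + vi +, are the parental types, so the F1 was s + v / + vi +.
The two rarest classes, + + v and s vi +, are the double crossovers. Comparing them with the parentals, only the s allele has switched, so s is the middle locus and the order is vi – s – v.
Crossovers in the vi–s interval produce the single-crossover classes s vi v and + + + (109 + 112 = 221) plus the double crossovers (26).
RF(vi–s) = (221 + 26) / 1000 = 247/1000 = 0.2470 → 24.7 centimorgans.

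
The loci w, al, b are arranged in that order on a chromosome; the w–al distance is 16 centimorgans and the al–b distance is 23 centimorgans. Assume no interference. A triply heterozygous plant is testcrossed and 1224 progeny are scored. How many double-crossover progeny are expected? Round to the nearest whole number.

Map distances give recombination frequencies of 0.160 and 0.230 for the two intervals.
With no interference, expected double-crossover frequency = 0.160 × 0.230 = 0.03680.
Expected number = 0.03680 × 1224 = 45.04 ≈ 45.

45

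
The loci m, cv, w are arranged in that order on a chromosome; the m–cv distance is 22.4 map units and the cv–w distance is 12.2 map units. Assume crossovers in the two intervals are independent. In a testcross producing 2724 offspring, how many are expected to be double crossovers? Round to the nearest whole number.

Map distances give recombination frequencies of 0.224 and 0.122 for the two intervals.
With no interference, expected double-crossover frequency = 0.224 × 0.122 = 0.02733.
Expected number = 0.02733 × 2724 = 74.44 ≈ 74.

74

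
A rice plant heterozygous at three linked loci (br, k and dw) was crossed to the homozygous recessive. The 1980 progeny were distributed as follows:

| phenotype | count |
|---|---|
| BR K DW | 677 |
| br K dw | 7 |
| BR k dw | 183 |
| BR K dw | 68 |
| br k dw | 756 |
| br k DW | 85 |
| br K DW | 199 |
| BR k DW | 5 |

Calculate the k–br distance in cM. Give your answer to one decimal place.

The two most frequent reciprocal classes, br k dw and BR K DW, are the parental types, so the F1 was br k dw / BR K DW.
The two rarest classes, br K dw and BR k DW, are the double crossovers. Comparing them with the parentals, only the k allele has switched, so k is the middle locus and the order is dw – k – br.
Crossovers in the k–br interval produce the single-crossover classes BR k dw and br K DW (183 + 199 = 382) plus the double crossovers (12).
RF(k–br) = (382 + 12) / 1980 = 394/1980 = 0.1990 → 19.9 cM.

19.9 cM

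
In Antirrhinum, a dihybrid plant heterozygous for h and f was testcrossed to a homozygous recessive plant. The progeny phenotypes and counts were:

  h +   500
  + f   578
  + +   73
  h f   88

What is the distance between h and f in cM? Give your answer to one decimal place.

13.0 cM

The two most frequent classes, + f (578) and h + (500), are the parental types, so the F1 was + f / h +.
The recombinant classes are + + and h f: 73 + 88 = 161.
Recombination frequency = 161/1239 = 0.1299 ≈ 13.0%, i.e. 13.0 cM.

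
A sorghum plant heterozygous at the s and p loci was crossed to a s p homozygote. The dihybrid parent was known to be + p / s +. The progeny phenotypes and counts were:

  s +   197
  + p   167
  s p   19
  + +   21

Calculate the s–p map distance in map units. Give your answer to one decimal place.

9.9 map units

The recombinant classes are + + and s p: 21 + 19 = 40.
Recombination frequency = 40/404 = 0.0990 ≈ 9.9%, i.e. 9.9 map units.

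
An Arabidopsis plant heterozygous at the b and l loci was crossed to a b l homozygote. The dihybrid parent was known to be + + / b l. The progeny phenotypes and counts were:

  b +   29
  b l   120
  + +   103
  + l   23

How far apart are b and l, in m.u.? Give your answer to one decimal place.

18.9 m.u.

The recombinant classes are + l and b +: 23 + 29 = 52.
Recombination frequency = 52/275 = 0.1891 ≈ 18.9%, i.e. 18.9 m.u.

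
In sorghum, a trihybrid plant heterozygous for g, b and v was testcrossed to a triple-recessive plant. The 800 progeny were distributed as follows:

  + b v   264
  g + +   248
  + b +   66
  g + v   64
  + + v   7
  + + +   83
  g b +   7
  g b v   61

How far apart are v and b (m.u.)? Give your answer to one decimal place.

The two most frequent reciprocal classes, g + + and + b v, are the parental types, so the F1 was g + + / + b v.
The two rarest classes, g b + and + + v, are the double crossovers. Comparing them with the parentals, only the b allele has switched, so b is the middle locus and the order is g – b – v.
Crossovers in the b–v interval produce the single-crossover classes g + v and + b + (64 + 66 = 130) plus the double crossovers (14).
RF(b–v) = (130 + 14) / 800 = 144/800 = 0.1800 → 18.0 m.u.

18.0 m.u.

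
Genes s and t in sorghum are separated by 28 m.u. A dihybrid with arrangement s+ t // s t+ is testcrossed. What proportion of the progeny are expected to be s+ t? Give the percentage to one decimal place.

A map distance of 28 m.u. corresponds to a recombination frequency of 0.280.
The F1 is s+ t / s t+, so s+ t is a parental gamete class with expected frequency (1 − r)/2 = 0.720/2 = 0.3600.
That is 0.3600 = 36.0% of the progeny.

36.0%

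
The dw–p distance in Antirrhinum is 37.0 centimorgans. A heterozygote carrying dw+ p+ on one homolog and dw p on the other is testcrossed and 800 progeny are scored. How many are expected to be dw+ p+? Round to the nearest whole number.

252

A map distance of 37.0 centimorgans corresponds to a recombination frequency of 0.370.
The F1 is dw+ p+ / dw p, so dw+ p+ is a parental gamete class with expected frequency (1 − r)/2 = 0.630/2 = 0.3150.
Expected number = 0.3150 × 800 = 252.00 ≈ 252.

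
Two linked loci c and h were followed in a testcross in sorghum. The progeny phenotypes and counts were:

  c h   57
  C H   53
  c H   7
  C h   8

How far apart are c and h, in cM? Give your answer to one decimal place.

The two most frequent classes, C H (53) and c h (57), are the parental types, so the F1 was C H / c h.
The recombinant classes are C h and c H: 8 + 7 = 15.
Recombination frequency = 15/125 = 0.1200 ≈ 12.0%, i.e. 12.0 cM.

12.0 cM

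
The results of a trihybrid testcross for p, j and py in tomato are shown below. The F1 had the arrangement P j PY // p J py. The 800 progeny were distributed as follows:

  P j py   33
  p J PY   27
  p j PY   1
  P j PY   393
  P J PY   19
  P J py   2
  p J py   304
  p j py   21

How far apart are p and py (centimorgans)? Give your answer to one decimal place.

7.9 centimorgans

The two rarest classes, p j PY and P J py, are the double crossovers. Comparing them with the parentals, only the p allele has switched, so p is the middle locus and the order is py – p – j.
Crossovers in the py–p interval produce the single-crossover classes P j py and p J PY (33 + 27 = 60) plus the double crossovers (3).
RF(py–p) = (60 + 3) / 800 = 63/800 = 0.0788 → 7.9 centimorgans.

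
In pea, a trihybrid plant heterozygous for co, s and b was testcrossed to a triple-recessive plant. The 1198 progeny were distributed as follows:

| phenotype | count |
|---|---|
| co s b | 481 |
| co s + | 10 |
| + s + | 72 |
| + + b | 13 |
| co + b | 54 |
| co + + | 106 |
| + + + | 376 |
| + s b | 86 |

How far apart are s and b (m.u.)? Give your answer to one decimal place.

12.4 m.u.

The two most frequent reciprocal classes, + + + and co s b, are the parental types, so the F1 was + + + / co s b.
The two rarest classes, + + b and co s +, are the double crossovers. Comparing them with the parentals, only the b allele has switched, so b is the middle locus and the order is co – b – s.
Crossovers in the b–s interval produce the single-crossover classes + s + and co + b (72 + 54 = 126) plus the double crossovers (23).
RF(b–s) = (126 + 23) / 1198 = 149/1198 = 0.1244 → 12.4 m.u.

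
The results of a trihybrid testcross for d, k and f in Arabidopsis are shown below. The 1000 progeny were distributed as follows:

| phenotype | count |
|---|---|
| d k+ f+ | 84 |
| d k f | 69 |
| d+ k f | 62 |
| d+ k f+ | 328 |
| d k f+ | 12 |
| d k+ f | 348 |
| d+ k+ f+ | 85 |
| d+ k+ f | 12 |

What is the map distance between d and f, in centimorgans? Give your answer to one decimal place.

17.0 centimorgans

The two most frequent reciprocal classes, d k+ f and d+ k f+, are the parental types, so the F1 was d k+ f / d+ k f+.
The two rarest classes, d+ k+ f and d k f+, are the double crossovers. Comparing them with the parentals, only the d allele has switched, so d is the middle locus and the order is f – d – k.
Crossovers in the f–d interval produce the single-crossover classes d k+ f+ and d+ k f (84 + 62 = 146) plus the double crossovers (24).
RF(f–d) = (146 + 24) / 1000 = 170/1000 = 0.1700 → 17.0 centimorgans.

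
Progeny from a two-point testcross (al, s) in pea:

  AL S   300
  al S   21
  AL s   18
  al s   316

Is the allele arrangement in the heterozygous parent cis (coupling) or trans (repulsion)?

cis

The two most frequent classes are AL S (300) and al s (316); these are the parental (non-recombinant) types.
So the F1 carried AL S on one chromosome and al s on the other — the recessive alleles are on the same chromosome (cis / coupling).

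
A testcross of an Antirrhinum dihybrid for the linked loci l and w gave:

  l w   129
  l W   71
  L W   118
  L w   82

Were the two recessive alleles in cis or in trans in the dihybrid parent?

cis

The two most frequent classes are L W (118) and l w (129); these are the parental (non-recombinant) types.
So the F1 carried L W on one chromosome and l w on the other — the recessive alleles are on the same chromosome (cis / coupling).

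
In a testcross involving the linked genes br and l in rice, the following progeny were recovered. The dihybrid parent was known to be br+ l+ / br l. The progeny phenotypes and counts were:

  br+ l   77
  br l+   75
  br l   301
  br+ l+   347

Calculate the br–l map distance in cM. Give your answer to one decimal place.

The recombinant classes are br+ l and br l+: 77 + 75 = 152.
Recombination frequency = 152/800 = 0.1900 ≈ 19.0%, i.e. 19.0 cM.

19.0 cM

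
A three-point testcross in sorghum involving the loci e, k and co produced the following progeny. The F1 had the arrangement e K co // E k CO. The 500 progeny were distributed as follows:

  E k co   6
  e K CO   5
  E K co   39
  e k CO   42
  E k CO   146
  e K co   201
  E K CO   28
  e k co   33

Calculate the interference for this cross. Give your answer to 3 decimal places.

The two rarest classes, e K CO and E k co, are the double crossovers. Comparing them with the parentals, only the co allele has switched, so co is the middle locus and the order is k – co – e.
k–co: (61 + 11)/500 = 0.1440; co–e: (81 + 11)/500 = 0.1840.
Expected DCO frequency = 0.1440 × 0.1840 ≈ 0.02650; observed = 11/500 ≈ 0.02200.
Coefficient of coincidence = 0.02200/0.02650 ≈ 0.830; interference = 1 − 0.830 = 0.170.

0.170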